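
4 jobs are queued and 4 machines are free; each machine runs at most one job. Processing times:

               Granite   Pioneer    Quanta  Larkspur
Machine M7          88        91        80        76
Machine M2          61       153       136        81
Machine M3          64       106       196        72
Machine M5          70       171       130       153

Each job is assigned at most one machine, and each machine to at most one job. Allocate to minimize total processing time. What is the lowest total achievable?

This is the linear assignment problem.
Optimal: Granite→Machine M5 (70 min), Pioneer→Machine M3 (106 min), Quanta→Machine M7 (80 min), Larkspur→Machine M2 (81 min) — total 70+106+80+81 = 337 min.
Next-best assignment: Granite→Machine M2, Pioneer→Machine M7, Quanta→Machine M5, Larkspur→Machine M3 = 354 min.
No other one-to-one assignment undercuts 337 min.

Minimum total: 337 min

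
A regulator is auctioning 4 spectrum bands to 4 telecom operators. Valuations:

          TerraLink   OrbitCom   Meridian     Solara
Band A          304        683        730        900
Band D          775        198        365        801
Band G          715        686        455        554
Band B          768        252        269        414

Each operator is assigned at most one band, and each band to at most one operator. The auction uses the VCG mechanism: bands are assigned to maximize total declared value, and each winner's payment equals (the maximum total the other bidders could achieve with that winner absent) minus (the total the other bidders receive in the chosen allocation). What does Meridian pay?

Efficient allocation: TerraLink→Band B ($768M), OrbitCom→Band G ($686M), Meridian→Band A ($730M), Solara→Band D ($801M); total welfare W = $2985M.
Meridian receives Band A at value $730M, so the others get W − 730 = $2255M.
Without Meridian: best allocation of the remaining 3 bidders over all 4 bands is TerraLink→Band D ($775M), OrbitCom→Band G ($686M), Solara→Band A ($900M), total $2361M.
VCG payment = (others' best without Meridian) − (others' welfare with Meridian) = 2361 − 2255 = $106M.

Meridian pays $106M.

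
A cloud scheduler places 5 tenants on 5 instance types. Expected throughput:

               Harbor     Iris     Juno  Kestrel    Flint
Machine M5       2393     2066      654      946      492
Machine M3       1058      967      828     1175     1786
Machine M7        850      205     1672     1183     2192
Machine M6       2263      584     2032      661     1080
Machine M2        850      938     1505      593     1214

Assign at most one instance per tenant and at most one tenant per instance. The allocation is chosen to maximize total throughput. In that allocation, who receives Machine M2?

Juno receives Machine M2.

Optimal: Harbor→Machine M6 (2263 ops/s), Iris→Machine M5 (2066 ops/s), Juno→Machine M2 (1505 ops/s), Kestrel→Machine M3 (1175 ops/s), Flint→Machine M7 (2192 ops/s) — total 2263+2066+1505+1175+2192 = 9201 ops/s.
Max-entry greedy (repeatedly take the single best remaining cell) gives 8730 ops/s, worse by 471.
No other one-to-one assignment exceeds 9201 ops/s.
Juno's own top instance is Machine M6 (2032 ops/s), but forcing Juno→Machine M6 and reassigning the rest optimally gives only 8730 ops/s — worse by 471.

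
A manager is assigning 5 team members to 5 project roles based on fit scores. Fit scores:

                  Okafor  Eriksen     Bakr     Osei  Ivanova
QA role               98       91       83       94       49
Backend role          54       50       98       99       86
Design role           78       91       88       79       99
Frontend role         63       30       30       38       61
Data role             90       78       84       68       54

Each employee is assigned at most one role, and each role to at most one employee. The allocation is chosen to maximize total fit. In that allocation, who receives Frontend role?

Optimal: Okafor→Frontend role (63 pts), Eriksen→QA role (91 pts), Bakr→Data role (84 pts), Osei→Backend role (99 pts), Ivanova→Design role (99 pts) — total 63+91+84+99+99 = 436 pts.
Okafor's own top role is QA role (98 pts), but forcing Okafor→QA role and reassigning the rest optimally gives only 433 pts — worse by 3.

Okafor receives Frontend role.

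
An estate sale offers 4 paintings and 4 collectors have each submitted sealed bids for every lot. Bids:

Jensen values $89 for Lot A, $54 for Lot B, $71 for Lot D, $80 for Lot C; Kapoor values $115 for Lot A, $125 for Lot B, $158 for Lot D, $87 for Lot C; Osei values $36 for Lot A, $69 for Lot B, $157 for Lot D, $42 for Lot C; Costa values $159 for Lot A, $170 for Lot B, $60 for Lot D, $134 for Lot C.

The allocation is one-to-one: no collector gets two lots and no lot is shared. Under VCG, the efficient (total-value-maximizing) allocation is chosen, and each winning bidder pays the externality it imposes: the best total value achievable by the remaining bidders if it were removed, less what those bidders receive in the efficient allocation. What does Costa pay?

Efficient allocation: Jensen→Lot C ($80), Kapoor→Lot A ($115), Osei→Lot D ($157), Costa→Lot B ($170); total welfare W = $522.
Costa receives Lot B at value $170, so the others get W − 170 = $352.
Without Costa: best allocation of the remaining 3 bidders over all 4 lots is Jensen→Lot A ($89), Kapoor→Lot B ($125), Osei→Lot D ($157), total $371.
VCG payment = (others' best without Costa) − (others' welfare with Costa) = 371 − 352 = $19.

Costa pays $19.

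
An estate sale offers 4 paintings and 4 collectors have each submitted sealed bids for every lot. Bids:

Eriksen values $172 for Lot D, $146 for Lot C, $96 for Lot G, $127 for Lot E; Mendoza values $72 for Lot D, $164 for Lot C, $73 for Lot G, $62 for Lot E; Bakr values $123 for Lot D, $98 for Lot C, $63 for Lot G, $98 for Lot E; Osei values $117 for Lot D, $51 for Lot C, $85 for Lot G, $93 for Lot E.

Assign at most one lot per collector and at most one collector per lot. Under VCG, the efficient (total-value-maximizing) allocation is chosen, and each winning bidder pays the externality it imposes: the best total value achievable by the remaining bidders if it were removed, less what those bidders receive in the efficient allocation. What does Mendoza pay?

Mendoza pays $8.

Efficient allocation: Eriksen→Lot D ($172), Mendoza→Lot C ($164), Bakr→Lot E ($98), Osei→Lot G ($85); total welfare W = $519.
Mendoza receives Lot C at value $164, so the others get W − 164 = $355.
Without Mendoza: best allocation of the remaining 3 bidders over all 4 lots is Eriksen→Lot D ($172), Bakr→Lot C ($98), Osei→Lot E ($93), total $363.
VCG payment = (others' best without Mendoza) − (others' welfare with Mendoza) = 363 − 355 = $8.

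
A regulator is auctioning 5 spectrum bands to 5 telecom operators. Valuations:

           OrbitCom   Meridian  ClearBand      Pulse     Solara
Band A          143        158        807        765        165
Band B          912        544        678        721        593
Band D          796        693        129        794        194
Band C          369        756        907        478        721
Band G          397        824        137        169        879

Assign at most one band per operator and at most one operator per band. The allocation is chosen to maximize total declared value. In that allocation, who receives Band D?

This is a one-to-one assignment (maximum-weight bipartite matching).
Optimal: OrbitCom→Band B ($912M), Meridian→Band D ($693M), ClearBand→Band C ($907M), Pulse→Band A ($765M), Solara→Band G ($879M) — total 912+693+907+765+879 = $4156M.
Row-greedy (each operator in turn takes its best remaining band) gives $3602M, worse by 554.
Next-best assignment: OrbitCom→Band B, Meridian→Band C, ClearBand→Band A, Pulse→Band D, Solara→Band G = $4148M.
Checked against all permutations: $4156M is optimal.
Meridian's own top band is Band G ($824M), but forcing Meridian→Band G and reassigning the rest optimally gives only $4058M — worse by 98.

Meridian receives Band D.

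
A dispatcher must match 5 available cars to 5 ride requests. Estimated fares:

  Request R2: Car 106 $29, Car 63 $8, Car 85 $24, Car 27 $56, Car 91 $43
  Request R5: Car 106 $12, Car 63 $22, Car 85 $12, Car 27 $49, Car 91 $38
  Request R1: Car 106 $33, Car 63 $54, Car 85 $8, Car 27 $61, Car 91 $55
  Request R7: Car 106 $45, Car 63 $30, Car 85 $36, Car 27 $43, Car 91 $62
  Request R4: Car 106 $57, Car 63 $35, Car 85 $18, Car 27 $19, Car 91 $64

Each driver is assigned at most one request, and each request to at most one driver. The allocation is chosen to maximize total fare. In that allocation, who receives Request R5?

Car 27 receives Request R5.

Optimal: Car 106→Request R4 ($57), Car 63→Request R1 ($54), Car 85→Request R2 ($24), Car 27→Request R5 ($49), Car 91→Request R7 ($62) — total 57+54+24+49+62 = $246.
Car 27's own top request is Request R1 ($61), but forcing Car 27→Request R1 and reassigning the rest optimally gives only $226 — worse by 20.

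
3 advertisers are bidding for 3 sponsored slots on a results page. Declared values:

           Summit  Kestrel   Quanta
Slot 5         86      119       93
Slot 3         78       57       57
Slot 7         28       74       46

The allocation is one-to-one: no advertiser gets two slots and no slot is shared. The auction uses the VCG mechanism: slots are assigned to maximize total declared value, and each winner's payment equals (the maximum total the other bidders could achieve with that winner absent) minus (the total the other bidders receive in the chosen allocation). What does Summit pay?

Summit pays $9.

Efficient allocation: Summit→Slot 3 ($78), Kestrel→Slot 7 ($74), Quanta→Slot 5 ($93); total welfare W = $245.
Summit receives Slot 3 at value $78, so the others get W − 78 = $167.
Without Summit: best allocation of the remaining 2 bidders over all 3 slots is Kestrel→Slot 5 ($119), Quanta→Slot 3 ($57), total $176.
VCG payment = (others' best without Summit) − (others' welfare with Summit) = 176 − 167 = $9.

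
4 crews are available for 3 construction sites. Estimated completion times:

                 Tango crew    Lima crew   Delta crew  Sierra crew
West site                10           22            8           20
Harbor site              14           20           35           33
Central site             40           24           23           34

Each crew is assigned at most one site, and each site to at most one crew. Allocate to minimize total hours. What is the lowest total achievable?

Min total: 46 hours

This is the linear assignment problem.
Optimal: Delta crew→West site (8 hours), Tango crew→Harbor site (14 hours), Lima crew→Central site (24 hours) — total 8+14+24 = 46 hours.
Row-greedy (each crew in turn takes its cheapest remaining site) gives 53 hours, worse by 7.
Swapping Delta crew↔Lima crew (Delta crew→Central site 23 hours, Lima crew→West site 22 hours) adds 13.
No other one-to-one assignment undercuts 46 hours.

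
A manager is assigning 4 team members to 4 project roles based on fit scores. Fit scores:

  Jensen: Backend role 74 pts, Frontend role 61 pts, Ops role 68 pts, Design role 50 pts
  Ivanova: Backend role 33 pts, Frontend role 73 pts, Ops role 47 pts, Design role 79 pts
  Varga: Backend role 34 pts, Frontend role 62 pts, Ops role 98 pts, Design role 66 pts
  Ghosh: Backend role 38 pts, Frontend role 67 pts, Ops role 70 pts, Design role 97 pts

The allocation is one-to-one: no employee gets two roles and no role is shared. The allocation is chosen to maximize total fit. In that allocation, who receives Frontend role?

Ivanova receives Frontend role.

This is a one-to-one assignment (maximum-weight bipartite matching).
Optimal: Jensen→Backend role (74 pts), Ivanova→Frontend role (73 pts), Varga→Ops role (98 pts), Ghosh→Design role (97 pts) — total 74+73+98+97 = 342 pts.
Row-greedy (each employee in turn takes its best remaining role) gives 318 pts, worse by 24.
Ivanova's own top role is Design role (79 pts), but forcing Ivanova→Design role and reassigning the rest optimally gives only 318 pts — worse by 24.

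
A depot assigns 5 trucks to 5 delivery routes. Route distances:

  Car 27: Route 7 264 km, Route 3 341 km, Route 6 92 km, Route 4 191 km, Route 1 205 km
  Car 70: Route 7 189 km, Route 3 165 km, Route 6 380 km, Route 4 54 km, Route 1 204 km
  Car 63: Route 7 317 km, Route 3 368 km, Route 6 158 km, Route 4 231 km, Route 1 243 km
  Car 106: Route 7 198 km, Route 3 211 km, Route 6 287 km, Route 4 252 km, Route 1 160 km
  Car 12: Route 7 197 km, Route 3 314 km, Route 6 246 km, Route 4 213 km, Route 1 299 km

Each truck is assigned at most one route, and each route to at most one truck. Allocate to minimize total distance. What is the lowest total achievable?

Minimum total: 797 km

This is the linear assignment problem.
Optimal: Car 27→Route 6 (92 km), Car 70→Route 4 (54 km), Car 63→Route 1 (243 km), Car 106→Route 3 (211 km), Car 12→Route 7 (197 km) — total 92+54+243+211+197 = 797 km.
Min-entry greedy (repeatedly take the single cheapest remaining cell) gives 871 km, worse by 74.
Checked against all permutations: 797 km is optimal.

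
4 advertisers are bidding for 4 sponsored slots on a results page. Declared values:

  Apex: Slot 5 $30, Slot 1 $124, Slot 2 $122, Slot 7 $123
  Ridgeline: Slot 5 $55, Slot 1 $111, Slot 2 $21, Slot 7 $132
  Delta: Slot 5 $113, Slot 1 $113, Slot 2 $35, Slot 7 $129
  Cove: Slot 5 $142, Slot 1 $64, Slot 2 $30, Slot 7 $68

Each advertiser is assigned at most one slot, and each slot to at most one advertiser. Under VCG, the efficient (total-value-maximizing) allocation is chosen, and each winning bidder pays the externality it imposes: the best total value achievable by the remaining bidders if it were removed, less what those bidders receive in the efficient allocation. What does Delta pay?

Delta pays $2.

Efficient allocation: Apex→Slot 2 ($122), Ridgeline→Slot 7 ($132), Delta→Slot 1 ($113), Cove→Slot 5 ($142); total welfare W = $509.
Delta receives Slot 1 at value $113, so the others get W − 113 = $396.
Without Delta: best allocation of the remaining 3 bidders over all 4 slots is Apex→Slot 1 ($124), Ridgeline→Slot 7 ($132), Cove→Slot 5 ($142), total $398.
VCG payment = (others' best without Delta) − (others' welfare with Delta) = 398 − 396 = $2.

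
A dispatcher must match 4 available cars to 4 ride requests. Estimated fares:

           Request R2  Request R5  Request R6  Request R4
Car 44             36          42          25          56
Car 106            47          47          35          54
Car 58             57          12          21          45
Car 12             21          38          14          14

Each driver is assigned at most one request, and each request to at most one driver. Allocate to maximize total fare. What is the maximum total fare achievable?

Maximum total: $186

Optimal: Car 44→Request R4 ($56), Car 106→Request R6 ($35), Car 58→Request R2 ($57), Car 12→Request R5 ($38) — total 56+35+57+38 = $186.
Row-greedy (each driver in turn takes its best remaining request) gives $162, worse by 24.
Next-best assignment: Car 44→Request R6, Car 106→Request R4, Car 58→Request R2, Car 12→Request R5 = $174.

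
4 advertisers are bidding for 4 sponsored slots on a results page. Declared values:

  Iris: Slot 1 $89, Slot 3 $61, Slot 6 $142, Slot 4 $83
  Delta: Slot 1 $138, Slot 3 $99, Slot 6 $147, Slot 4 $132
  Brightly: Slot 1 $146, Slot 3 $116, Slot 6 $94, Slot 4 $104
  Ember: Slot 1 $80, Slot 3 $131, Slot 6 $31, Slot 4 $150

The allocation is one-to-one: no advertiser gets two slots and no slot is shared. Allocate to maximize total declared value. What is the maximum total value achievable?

Maximum total: $551

Optimal: Iris→Slot 6 ($142), Delta→Slot 4 ($132), Brightly→Slot 1 ($146), Ember→Slot 3 ($131) — total 142+132+146+131 = $551.
Max-entry greedy (repeatedly take the single best remaining cell) gives $504, worse by 47.
No other one-to-one assignment exceeds $551.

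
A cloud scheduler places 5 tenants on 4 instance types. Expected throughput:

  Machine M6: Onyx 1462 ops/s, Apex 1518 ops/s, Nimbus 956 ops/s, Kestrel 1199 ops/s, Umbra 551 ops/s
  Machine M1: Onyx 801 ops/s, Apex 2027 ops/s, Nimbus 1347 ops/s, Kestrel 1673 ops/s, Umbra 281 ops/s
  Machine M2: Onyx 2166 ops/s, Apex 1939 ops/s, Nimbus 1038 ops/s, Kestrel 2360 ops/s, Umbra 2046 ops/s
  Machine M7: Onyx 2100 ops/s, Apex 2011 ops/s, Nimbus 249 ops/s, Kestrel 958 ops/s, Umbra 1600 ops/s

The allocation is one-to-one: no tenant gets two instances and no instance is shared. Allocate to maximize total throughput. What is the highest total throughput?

This is a one-to-one assignment (maximum-weight bipartite matching).
Optimal: Onyx→Machine M6 (1462 ops/s), Apex→Machine M1 (2027 ops/s), Kestrel→Machine M2 (2360 ops/s), Umbra→Machine M7 (1600 ops/s) — total 1462+2027+2360+1600 = 7449 ops/s.
Max-entry greedy (repeatedly take the single best remaining cell) gives 7443 ops/s, worse by 6.
Checked against all permutations: 7449 ops/s is optimal.

Max total: 7449 ops/s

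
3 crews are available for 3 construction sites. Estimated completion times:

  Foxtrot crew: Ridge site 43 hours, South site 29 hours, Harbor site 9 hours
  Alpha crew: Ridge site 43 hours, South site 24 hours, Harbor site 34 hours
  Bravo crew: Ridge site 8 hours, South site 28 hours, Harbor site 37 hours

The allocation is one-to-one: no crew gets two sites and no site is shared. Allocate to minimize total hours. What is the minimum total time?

Optimal: Foxtrot crew→Harbor site (9 hours), Alpha crew→South site (24 hours), Bravo crew→Ridge site (8 hours) — total 9+24+8 = 41 hours.
Every other assignment is strictly worse.

Minimum total: 41 hours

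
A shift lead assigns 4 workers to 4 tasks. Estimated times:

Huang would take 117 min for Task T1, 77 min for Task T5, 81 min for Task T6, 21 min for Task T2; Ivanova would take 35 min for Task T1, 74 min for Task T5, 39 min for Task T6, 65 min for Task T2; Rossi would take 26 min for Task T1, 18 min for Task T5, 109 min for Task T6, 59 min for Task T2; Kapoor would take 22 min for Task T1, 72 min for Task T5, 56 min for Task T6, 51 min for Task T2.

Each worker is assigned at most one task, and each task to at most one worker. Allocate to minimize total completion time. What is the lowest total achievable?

Min total: 100 min

This is a one-to-one assignment (minimum-cost bipartite matching).
Optimal: Huang→Task T2 (21 min), Ivanova→Task T6 (39 min), Rossi→Task T5 (18 min), Kapoor→Task T1 (22 min) — total 21+39+18+22 = 100 min.
Row-greedy (each worker in turn takes its cheapest remaining task) gives 130 min, worse by 30.
Next-best assignment: Huang→Task T2, Ivanova→Task T1, Rossi→Task T5, Kapoor→Task T6 = 130 min.
No other one-to-one assignment undercuts 100 min.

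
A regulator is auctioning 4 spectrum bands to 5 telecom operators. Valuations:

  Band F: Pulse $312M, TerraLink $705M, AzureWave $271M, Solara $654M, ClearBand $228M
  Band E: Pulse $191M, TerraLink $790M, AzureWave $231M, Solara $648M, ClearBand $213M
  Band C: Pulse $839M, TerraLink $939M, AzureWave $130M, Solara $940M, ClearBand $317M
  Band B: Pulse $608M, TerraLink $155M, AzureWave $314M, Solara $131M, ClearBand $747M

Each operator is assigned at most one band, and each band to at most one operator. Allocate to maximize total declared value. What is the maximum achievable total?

Treat this as an assignment problem: match each operator to one band.
Optimal: Solara→Band F ($654M), TerraLink→Band E ($790M), Pulse→Band C ($839M), ClearBand→Band B ($747M) — total 654+790+839+747 = $3030M.
Column-greedy (each band in turn goes to its best remaining operator) gives $2939M, worse by 91.
Next-best assignment: TerraLink→Band F, Solara→Band E, Pulse→Band C, ClearBand→Band B = $2939M.
Every other assignment is strictly worse.

Max total: $3030M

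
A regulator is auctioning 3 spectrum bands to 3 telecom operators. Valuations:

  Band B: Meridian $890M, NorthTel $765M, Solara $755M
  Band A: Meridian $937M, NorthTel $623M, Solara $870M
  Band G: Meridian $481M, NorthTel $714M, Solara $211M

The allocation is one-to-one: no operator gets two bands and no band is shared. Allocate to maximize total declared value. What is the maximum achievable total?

Treat this as an assignment problem: match each operator to one band.
Optimal: Meridian→Band B ($890M), NorthTel→Band G ($714M), Solara→Band A ($870M) — total 890+714+870 = $2474M.

Max total: $2474M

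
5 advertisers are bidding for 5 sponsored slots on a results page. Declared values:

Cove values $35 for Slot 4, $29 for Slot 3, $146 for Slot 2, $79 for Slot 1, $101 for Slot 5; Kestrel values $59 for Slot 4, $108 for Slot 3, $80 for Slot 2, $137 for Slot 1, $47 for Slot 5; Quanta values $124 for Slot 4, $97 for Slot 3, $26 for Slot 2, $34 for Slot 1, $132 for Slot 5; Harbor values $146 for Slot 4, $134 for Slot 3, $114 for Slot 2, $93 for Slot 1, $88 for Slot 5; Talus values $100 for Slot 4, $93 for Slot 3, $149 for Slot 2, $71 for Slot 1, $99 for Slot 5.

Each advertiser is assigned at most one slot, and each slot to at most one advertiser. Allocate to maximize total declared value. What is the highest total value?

Max total: $654

Optimal: Cove→Slot 2 ($146), Kestrel→Slot 1 ($137), Quanta→Slot 5 ($132), Harbor→Slot 4 ($146), Talus→Slot 3 ($93) — total 146+137+132+146+93 = $654.
Column-greedy (each slot in turn goes to its best remaining advertiser) gives $614, worse by 40.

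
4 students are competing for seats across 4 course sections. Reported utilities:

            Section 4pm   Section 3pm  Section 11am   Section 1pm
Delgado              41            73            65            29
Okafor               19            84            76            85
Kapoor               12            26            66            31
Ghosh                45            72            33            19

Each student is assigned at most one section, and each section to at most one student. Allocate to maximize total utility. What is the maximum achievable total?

This is a one-to-one assignment (maximum-weight bipartite matching).
Optimal: Delgado→Section 3pm (73 points), Okafor→Section 1pm (85 points), Kapoor→Section 11am (66 points), Ghosh→Section 4pm (45 points) — total 73+85+66+45 = 269 points.
Column-greedy (each section in turn goes to its best remaining student) gives 224 points, worse by 45.

Maximum total: 269 points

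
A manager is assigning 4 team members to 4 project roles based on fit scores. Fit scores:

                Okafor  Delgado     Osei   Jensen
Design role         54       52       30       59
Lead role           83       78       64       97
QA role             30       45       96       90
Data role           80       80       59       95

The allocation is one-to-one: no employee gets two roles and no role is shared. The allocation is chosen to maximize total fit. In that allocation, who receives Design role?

Okafor receives Design role.

Treat this as an assignment problem: match each employee to one role.
Optimal: Okafor→Design role (54 pts), Delgado→Data role (80 pts), Osei→QA role (96 pts), Jensen→Lead role (97 pts) — total 54+80+96+97 = 327 pts.
Column-greedy (each role in turn goes to its best remaining employee) gives 318 pts, worse by 9.
Every other assignment is strictly worse.
Okafor's own top role is Lead role (83 pts), but forcing Okafor→Lead role and reassigning the rest optimally gives only 326 pts — worse by 1.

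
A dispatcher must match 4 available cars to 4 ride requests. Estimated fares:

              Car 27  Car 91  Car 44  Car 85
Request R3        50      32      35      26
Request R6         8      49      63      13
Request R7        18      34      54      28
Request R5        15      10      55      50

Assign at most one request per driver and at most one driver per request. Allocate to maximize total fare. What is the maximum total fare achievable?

This is the linear assignment problem.
Optimal: Car 27→Request R3 ($50), Car 91→Request R6 ($49), Car 44→Request R7 ($54), Car 85→Request R5 ($50) — total 50+49+54+50 = $203.

Maximum total: $203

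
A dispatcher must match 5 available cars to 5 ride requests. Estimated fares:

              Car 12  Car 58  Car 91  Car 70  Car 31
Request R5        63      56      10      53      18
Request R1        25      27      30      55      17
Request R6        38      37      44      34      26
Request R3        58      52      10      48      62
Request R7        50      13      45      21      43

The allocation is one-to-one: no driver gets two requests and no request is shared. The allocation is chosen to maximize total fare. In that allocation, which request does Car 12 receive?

This is a one-to-one assignment (maximum-weight bipartite matching).
Optimal: Car 12→Request R7 ($50), Car 58→Request R5 ($56), Car 91→Request R6 ($44), Car 70→Request R1 ($55), Car 31→Request R3 ($62) — total 50+56+44+55+62 = $267.
Row-greedy (each driver in turn takes its best remaining request) gives $241, worse by 26.
Next-best assignment: Car 12→Request R5, Car 58→Request R6, Car 91→Request R7, Car 70→Request R1, Car 31→Request R3 = $262.
Car 12's own top request is Request R5 ($63), but forcing Car 12→Request R5 and reassigning the rest optimally gives only $262 — worse by 5.

Car 12 receives Request R7.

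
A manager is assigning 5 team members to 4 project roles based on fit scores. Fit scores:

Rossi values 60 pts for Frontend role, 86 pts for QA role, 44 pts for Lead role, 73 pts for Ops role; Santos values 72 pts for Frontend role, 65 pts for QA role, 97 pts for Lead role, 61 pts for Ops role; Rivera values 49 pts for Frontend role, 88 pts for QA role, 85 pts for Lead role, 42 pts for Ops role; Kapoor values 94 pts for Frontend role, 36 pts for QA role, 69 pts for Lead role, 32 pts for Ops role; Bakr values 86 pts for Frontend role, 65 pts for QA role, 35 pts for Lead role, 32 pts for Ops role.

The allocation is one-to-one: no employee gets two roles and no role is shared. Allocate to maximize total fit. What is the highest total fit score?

Optimal: Kapoor→Frontend role (94 pts), Rivera→QA role (88 pts), Santos→Lead role (97 pts), Rossi→Ops role (73 pts) — total 94+88+97+73 = 352 pts.
Row-greedy (each employee in turn takes its best remaining role) gives 264 pts, worse by 88.
Next-best assignment: Bakr→Frontend role, Rivera→QA role, Santos→Lead role, Rossi→Ops role = 344 pts.

Maximum total: 352 pts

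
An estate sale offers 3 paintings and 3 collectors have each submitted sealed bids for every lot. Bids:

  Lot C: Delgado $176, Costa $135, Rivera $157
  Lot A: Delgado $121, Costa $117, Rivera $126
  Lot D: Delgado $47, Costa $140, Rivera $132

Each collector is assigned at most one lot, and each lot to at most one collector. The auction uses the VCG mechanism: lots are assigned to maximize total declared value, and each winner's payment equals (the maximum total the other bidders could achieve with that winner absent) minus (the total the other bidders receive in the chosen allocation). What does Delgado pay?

Efficient allocation: Delgado→Lot C ($176), Costa→Lot D ($140), Rivera→Lot A ($126); total welfare W = $442.
Delgado receives Lot C at value $176, so the others get W − 176 = $266.
Without Delgado: best allocation of the remaining 2 bidders over all 3 lots is Costa→Lot D ($140), Rivera→Lot C ($157), total $297.
VCG payment = (others' best without Delgado) − (others' welfare with Delgado) = 297 − 266 = $31.

Delgado pays $31.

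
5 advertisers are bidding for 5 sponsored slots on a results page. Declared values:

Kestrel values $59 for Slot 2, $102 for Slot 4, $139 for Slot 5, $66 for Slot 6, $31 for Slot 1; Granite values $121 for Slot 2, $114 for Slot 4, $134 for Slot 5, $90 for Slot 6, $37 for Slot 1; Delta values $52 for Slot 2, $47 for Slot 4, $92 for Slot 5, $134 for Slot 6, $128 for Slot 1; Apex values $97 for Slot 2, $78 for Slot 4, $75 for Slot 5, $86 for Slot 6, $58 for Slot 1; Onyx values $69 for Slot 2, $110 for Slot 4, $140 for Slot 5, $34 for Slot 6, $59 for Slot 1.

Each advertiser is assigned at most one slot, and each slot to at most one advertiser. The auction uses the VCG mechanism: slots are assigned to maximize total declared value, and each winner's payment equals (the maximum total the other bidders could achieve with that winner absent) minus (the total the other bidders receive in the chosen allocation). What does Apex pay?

Apex pays $6.

Efficient allocation: Kestrel→Slot 5 ($139), Granite→Slot 2 ($121), Delta→Slot 1 ($128), Apex→Slot 6 ($86), Onyx→Slot 4 ($110); total welfare W = $584.
Apex receives Slot 6 at value $86, so the others get W − 86 = $498.
Without Apex: best allocation of the remaining 4 bidders over all 5 slots is Kestrel→Slot 5 ($139), Granite→Slot 2 ($121), Delta→Slot 6 ($134), Onyx→Slot 4 ($110), total $504.
VCG payment = (others' best without Apex) − (others' welfare with Apex) = 504 − 498 = $6.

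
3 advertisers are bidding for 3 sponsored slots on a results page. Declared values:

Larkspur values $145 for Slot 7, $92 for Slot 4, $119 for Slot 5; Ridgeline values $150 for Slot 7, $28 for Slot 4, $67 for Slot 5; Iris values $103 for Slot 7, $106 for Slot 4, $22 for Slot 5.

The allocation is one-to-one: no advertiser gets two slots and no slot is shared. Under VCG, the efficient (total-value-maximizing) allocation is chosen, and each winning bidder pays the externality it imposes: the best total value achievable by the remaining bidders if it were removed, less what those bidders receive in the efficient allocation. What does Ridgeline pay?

Efficient allocation: Larkspur→Slot 5 ($119), Ridgeline→Slot 7 ($150), Iris→Slot 4 ($106); total welfare W = $375.
Ridgeline receives Slot 7 at value $150, so the others get W − 150 = $225.
Without Ridgeline: best allocation of the remaining 2 bidders over all 3 slots is Larkspur→Slot 7 ($145), Iris→Slot 4 ($106), total $251.
VCG payment = (others' best without Ridgeline) − (others' welfare with Ridgeline) = 251 − 225 = $26.

Ridgeline pays $26.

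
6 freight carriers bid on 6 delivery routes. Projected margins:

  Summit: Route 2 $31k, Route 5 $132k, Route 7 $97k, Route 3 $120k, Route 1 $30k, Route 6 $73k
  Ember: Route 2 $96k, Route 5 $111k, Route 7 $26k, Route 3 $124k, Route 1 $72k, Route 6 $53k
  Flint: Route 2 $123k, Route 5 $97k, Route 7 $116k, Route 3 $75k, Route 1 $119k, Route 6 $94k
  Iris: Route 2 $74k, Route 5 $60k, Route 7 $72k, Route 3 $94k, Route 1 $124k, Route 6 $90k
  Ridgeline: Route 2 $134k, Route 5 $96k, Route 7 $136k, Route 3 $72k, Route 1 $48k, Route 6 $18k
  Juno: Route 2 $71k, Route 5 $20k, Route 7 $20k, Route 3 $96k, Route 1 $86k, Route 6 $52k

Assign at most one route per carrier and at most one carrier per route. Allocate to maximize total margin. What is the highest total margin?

Maximum total: $691k

Treat this as an assignment problem: match each carrier to one route.
Optimal: Summit→Route 5 ($132k), Ember→Route 3 ($124k), Flint→Route 2 ($123k), Iris→Route 1 ($124k), Ridgeline→Route 7 ($136k), Juno→Route 6 ($52k) — total 132+124+123+124+136+52 = $691k.
Checked against all permutations: $691k is optimal.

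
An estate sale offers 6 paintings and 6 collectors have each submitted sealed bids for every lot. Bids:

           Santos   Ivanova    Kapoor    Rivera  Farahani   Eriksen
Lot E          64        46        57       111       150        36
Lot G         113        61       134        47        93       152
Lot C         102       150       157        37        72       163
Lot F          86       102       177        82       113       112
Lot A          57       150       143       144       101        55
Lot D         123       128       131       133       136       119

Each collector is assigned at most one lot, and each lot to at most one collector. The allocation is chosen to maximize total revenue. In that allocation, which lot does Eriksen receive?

Treat this as an assignment problem: match each collector to one lot.
Optimal: Santos→Lot D ($123), Ivanova→Lot C ($150), Kapoor→Lot F ($177), Rivera→Lot A ($144), Farahani→Lot E ($150), Eriksen→Lot G ($152) — total 123+150+177+144+150+152 = $896.
Max-entry greedy (repeatedly take the single best remaining cell) gives $886, worse by 10.
Next-best assignment: Santos→Lot G, Ivanova→Lot A, Kapoor→Lot F, Rivera→Lot D, Farahani→Lot E, Eriksen→Lot C = $886.
Checked against all permutations: $896 is optimal.
Eriksen's own top lot is Lot C ($163), but forcing Eriksen→Lot C and reassigning the rest optimally gives only $886 — worse by 10.

Eriksen receives Lot G.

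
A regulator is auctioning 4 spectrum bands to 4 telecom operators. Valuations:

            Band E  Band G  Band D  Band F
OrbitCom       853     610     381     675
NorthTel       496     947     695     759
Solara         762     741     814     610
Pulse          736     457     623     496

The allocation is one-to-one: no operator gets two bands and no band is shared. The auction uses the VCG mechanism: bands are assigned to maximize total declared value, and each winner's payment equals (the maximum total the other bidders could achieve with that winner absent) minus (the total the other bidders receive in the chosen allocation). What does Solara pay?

Efficient allocation: OrbitCom→Band F ($675M), NorthTel→Band G ($947M), Solara→Band D ($814M), Pulse→Band E ($736M); total welfare W = $3172M.
Solara receives Band D at value $814M, so the others get W − 814 = $2358M.
Without Solara: best allocation of the remaining 3 bidders over all 4 bands is OrbitCom→Band E ($853M), NorthTel→Band G ($947M), Pulse→Band D ($623M), total $2423M.
VCG payment = (others' best without Solara) − (others' welfare with Solara) = 2423 − 2358 = $65M.

Solara pays $65M.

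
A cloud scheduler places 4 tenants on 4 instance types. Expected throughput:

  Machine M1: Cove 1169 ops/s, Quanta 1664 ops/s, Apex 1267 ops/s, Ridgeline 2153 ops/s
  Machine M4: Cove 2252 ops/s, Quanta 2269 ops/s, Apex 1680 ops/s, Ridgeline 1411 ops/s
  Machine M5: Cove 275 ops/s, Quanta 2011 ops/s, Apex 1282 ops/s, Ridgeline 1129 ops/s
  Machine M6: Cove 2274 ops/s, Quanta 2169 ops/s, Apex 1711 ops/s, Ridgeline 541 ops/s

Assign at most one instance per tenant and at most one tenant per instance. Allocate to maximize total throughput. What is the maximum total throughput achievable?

Max total: 8127 ops/s

Optimal: Cove→Machine M4 (2252 ops/s), Quanta→Machine M5 (2011 ops/s), Apex→Machine M6 (1711 ops/s), Ridgeline→Machine M1 (2153 ops/s) — total 2252+2011+1711+2153 = 8127 ops/s.
Column-greedy (each instance in turn goes to its best remaining tenant) gives 7978 ops/s, worse by 149.
Next-best assignment: Cove→Machine M6, Quanta→Machine M5, Apex→Machine M4, Ridgeline→Machine M1 = 8118 ops/s.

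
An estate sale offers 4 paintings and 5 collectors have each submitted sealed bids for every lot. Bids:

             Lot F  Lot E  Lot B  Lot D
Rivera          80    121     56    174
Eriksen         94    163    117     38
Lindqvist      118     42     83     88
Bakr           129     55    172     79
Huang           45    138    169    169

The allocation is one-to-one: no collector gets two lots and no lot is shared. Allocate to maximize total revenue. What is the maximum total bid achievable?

Optimal: Bakr→Lot F ($129), Eriksen→Lot E ($163), Huang→Lot B ($169), Rivera→Lot D ($174) — total 129+163+169+174 = $635.
Swapping Eriksen↔Rivera (Eriksen→Lot D $38, Rivera→Lot E $121) loses 178.

Maximum total: $635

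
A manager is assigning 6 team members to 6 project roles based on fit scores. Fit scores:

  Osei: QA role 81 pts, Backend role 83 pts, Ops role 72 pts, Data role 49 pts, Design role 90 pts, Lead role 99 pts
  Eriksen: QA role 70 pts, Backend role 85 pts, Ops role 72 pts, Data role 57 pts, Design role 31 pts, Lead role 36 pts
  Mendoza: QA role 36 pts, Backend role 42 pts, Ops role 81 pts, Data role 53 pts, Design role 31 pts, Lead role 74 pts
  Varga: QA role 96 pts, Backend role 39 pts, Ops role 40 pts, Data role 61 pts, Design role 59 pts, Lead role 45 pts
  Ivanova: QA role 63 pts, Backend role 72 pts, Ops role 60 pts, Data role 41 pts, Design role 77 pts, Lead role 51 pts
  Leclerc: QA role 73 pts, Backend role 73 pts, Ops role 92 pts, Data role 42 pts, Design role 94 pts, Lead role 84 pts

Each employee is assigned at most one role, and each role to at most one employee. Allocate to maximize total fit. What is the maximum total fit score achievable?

Optimal: Osei→Lead role (99 pts), Eriksen→Backend role (85 pts), Mendoza→Data role (53 pts), Varga→QA role (96 pts), Ivanova→Design role (77 pts), Leclerc→Ops role (92 pts) — total 99+85+53+96+77+92 = 502 pts.
Max-entry greedy (repeatedly take the single best remaining cell) gives 496 pts, worse by 6.
Every other assignment is strictly worse.

Maximum total: 502 pts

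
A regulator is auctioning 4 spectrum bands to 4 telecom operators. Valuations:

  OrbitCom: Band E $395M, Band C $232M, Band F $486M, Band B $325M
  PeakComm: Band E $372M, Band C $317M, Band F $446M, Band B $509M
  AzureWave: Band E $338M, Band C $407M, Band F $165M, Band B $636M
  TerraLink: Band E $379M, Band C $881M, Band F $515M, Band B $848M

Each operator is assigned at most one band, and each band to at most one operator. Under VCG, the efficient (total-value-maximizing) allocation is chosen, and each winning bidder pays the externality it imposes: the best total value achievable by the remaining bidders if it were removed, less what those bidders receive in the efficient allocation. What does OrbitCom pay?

Efficient allocation: OrbitCom→Band F ($486M), PeakComm→Band E ($372M), AzureWave→Band B ($636M), TerraLink→Band C ($881M); total welfare W = $2375M.
OrbitCom receives Band F at value $486M, so the others get W − 486 = $1889M.
Without OrbitCom: best allocation of the remaining 3 bidders over all 4 bands is PeakComm→Band F ($446M), AzureWave→Band B ($636M), TerraLink→Band C ($881M), total $1963M.
VCG payment = (others' best without OrbitCom) − (others' welfare with OrbitCom) = 1963 − 1889 = $74M.

OrbitCom pays $74M.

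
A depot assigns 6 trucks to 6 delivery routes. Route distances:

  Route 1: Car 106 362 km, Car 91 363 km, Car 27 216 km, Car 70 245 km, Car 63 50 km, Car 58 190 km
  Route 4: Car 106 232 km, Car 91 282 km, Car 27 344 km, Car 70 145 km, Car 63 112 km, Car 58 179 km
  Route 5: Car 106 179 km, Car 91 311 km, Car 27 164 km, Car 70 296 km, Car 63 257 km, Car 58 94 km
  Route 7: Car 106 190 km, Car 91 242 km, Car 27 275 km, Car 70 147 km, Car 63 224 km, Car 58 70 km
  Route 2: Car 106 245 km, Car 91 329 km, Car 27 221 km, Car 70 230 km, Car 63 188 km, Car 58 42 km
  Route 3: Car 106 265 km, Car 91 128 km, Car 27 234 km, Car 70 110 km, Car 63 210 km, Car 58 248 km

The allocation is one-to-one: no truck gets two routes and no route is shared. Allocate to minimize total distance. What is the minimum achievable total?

This is a one-to-one assignment (minimum-cost bipartite matching).
Optimal: Car 106→Route 7 (190 km), Car 91→Route 3 (128 km), Car 27→Route 5 (164 km), Car 70→Route 4 (145 km), Car 63→Route 1 (50 km), Car 58→Route 2 (42 km) — total 190+128+164+145+50+42 = 719 km.
Row-greedy (each truck in turn takes its cheapest remaining route) gives 926 km, worse by 207.
Next-best assignment: Car 106→Route 4, Car 91→Route 3, Car 27→Route 5, Car 70→Route 7, Car 63→Route 1, Car 58→Route 2 = 763 km.
Every other assignment is strictly worse.

Minimum total: 719 km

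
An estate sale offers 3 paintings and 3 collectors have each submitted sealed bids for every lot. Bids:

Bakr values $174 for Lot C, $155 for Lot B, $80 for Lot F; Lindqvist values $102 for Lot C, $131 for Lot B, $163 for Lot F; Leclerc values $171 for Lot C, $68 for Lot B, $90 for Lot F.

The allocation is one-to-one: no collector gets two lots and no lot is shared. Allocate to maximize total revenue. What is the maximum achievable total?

Treat this as an assignment problem: match each collector to one lot.
Optimal: Bakr→Lot B ($155), Lindqvist→Lot F ($163), Leclerc→Lot C ($171) — total 155+163+171 = $489.
Column-greedy (each lot in turn goes to its best remaining collector) gives $395, worse by 94.
Swapping Leclerc↔Bakr (Leclerc→Lot B $68, Bakr→Lot C $174) loses 84.

Max total: $489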